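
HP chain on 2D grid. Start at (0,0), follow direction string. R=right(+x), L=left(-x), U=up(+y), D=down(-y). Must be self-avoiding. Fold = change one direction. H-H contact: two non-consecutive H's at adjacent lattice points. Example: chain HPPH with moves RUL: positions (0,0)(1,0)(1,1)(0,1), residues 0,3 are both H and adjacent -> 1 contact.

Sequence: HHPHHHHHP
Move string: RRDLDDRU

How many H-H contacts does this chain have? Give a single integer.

Answer: 1

Derivation:
Positions: [(0, 0), (1, 0), (2, 0), (2, -1), (1, -1), (1, -2), (1, -3), (2, -3), (2, -2)]
H-H contact: residue 1 @(1,0) - residue 4 @(1, -1)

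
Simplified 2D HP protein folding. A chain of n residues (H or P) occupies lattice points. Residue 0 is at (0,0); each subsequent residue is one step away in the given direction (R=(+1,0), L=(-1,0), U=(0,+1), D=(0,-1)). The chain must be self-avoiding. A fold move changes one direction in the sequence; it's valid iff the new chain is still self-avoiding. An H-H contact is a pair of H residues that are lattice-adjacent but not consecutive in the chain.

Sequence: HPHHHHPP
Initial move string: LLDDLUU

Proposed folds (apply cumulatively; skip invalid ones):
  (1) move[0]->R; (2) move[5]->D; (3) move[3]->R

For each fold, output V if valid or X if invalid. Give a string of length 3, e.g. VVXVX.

Answer: XXX

Derivation:
Initial: LLDDLUU -> [(0, 0), (-1, 0), (-2, 0), (-2, -1), (-2, -2), (-3, -2), (-3, -1), (-3, 0)]
Fold 1: move[0]->R => RLDDLUU INVALID (collision), skipped
Fold 2: move[5]->D => LLDDLDU INVALID (collision), skipped
Fold 3: move[3]->R => LLDRLUU INVALID (collision), skipped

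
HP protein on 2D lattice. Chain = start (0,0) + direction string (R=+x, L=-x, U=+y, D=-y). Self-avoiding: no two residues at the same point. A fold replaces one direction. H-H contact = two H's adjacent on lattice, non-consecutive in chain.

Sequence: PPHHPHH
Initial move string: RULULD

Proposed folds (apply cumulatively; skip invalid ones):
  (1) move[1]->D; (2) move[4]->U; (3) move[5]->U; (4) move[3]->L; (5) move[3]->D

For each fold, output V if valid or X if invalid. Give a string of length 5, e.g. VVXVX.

Initial: RULULD -> [(0, 0), (1, 0), (1, 1), (0, 1), (0, 2), (-1, 2), (-1, 1)]
Fold 1: move[1]->D => RDLULD INVALID (collision), skipped
Fold 2: move[4]->U => RULUUD INVALID (collision), skipped
Fold 3: move[5]->U => RULULU VALID
Fold 4: move[3]->L => RULLLU VALID
Fold 5: move[3]->D => RULDLU INVALID (collision), skipped

Answer: XXVVX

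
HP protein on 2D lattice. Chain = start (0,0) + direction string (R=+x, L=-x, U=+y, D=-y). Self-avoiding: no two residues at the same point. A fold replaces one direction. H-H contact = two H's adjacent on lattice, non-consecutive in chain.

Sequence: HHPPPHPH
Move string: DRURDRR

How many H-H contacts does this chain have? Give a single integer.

Positions: [(0, 0), (0, -1), (1, -1), (1, 0), (2, 0), (2, -1), (3, -1), (4, -1)]
No H-H contacts found.

Answer: 0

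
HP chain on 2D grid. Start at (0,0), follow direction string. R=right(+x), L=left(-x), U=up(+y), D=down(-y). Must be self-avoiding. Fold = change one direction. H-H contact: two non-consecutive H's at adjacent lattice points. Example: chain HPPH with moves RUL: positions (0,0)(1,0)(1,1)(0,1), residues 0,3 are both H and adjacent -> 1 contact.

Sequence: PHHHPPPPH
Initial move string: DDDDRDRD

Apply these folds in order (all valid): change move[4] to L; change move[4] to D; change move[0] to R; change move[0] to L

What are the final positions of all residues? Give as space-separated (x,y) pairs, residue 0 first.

Answer: (0,0) (-1,0) (-1,-1) (-1,-2) (-1,-3) (-1,-4) (-1,-5) (0,-5) (0,-6)

Derivation:
Initial moves: DDDDRDRD
Fold: move[4]->L => DDDDLDRD (positions: [(0, 0), (0, -1), (0, -2), (0, -3), (0, -4), (-1, -4), (-1, -5), (0, -5), (0, -6)])
Fold: move[4]->D => DDDDDDRD (positions: [(0, 0), (0, -1), (0, -2), (0, -3), (0, -4), (0, -5), (0, -6), (1, -6), (1, -7)])
Fold: move[0]->R => RDDDDDRD (positions: [(0, 0), (1, 0), (1, -1), (1, -2), (1, -3), (1, -4), (1, -5), (2, -5), (2, -6)])
Fold: move[0]->L => LDDDDDRD (positions: [(0, 0), (-1, 0), (-1, -1), (-1, -2), (-1, -3), (-1, -4), (-1, -5), (0, -5), (0, -6)])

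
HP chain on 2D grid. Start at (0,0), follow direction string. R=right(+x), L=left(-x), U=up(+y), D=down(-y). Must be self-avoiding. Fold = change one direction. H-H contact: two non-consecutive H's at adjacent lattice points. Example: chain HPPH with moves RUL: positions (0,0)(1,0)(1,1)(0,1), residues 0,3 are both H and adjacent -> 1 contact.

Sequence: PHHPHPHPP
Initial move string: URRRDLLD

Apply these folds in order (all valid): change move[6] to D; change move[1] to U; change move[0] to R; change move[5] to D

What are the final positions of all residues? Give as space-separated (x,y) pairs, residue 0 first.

Initial moves: URRRDLLD
Fold: move[6]->D => URRRDLDD (positions: [(0, 0), (0, 1), (1, 1), (2, 1), (3, 1), (3, 0), (2, 0), (2, -1), (2, -2)])
Fold: move[1]->U => UURRDLDD (positions: [(0, 0), (0, 1), (0, 2), (1, 2), (2, 2), (2, 1), (1, 1), (1, 0), (1, -1)])
Fold: move[0]->R => RURRDLDD (positions: [(0, 0), (1, 0), (1, 1), (2, 1), (3, 1), (3, 0), (2, 0), (2, -1), (2, -2)])
Fold: move[5]->D => RURRDDDD (positions: [(0, 0), (1, 0), (1, 1), (2, 1), (3, 1), (3, 0), (3, -1), (3, -2), (3, -3)])

Answer: (0,0) (1,0) (1,1) (2,1) (3,1) (3,0) (3,-1) (3,-2) (3,-3)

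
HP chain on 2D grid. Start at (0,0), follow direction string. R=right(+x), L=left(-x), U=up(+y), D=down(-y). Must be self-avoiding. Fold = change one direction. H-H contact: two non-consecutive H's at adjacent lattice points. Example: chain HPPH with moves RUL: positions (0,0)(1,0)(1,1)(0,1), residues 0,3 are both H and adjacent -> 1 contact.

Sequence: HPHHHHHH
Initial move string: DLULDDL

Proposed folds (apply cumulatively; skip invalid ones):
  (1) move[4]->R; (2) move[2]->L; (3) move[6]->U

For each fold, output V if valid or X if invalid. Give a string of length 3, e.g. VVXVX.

Initial: DLULDDL -> [(0, 0), (0, -1), (-1, -1), (-1, 0), (-2, 0), (-2, -1), (-2, -2), (-3, -2)]
Fold 1: move[4]->R => DLULRDL INVALID (collision), skipped
Fold 2: move[2]->L => DLLLDDL VALID
Fold 3: move[6]->U => DLLLDDU INVALID (collision), skipped

Answer: XVX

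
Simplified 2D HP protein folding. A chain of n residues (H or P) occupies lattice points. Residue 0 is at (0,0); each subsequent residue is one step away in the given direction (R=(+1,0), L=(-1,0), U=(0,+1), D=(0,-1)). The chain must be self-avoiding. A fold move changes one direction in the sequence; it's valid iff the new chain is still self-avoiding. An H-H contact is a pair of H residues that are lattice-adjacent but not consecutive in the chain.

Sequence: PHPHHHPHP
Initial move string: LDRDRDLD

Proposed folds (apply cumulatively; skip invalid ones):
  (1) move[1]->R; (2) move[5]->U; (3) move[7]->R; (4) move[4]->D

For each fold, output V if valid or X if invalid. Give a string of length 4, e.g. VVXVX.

Initial: LDRDRDLD -> [(0, 0), (-1, 0), (-1, -1), (0, -1), (0, -2), (1, -2), (1, -3), (0, -3), (0, -4)]
Fold 1: move[1]->R => LRRDRDLD INVALID (collision), skipped
Fold 2: move[5]->U => LDRDRULD INVALID (collision), skipped
Fold 3: move[7]->R => LDRDRDLR INVALID (collision), skipped
Fold 4: move[4]->D => LDRDDDLD VALID

Answer: XXXV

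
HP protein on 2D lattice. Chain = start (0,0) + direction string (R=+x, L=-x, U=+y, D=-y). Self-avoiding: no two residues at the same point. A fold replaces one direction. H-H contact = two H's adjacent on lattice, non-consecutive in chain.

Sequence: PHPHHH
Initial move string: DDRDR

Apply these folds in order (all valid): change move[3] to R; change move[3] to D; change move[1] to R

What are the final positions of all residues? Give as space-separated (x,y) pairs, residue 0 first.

Initial moves: DDRDR
Fold: move[3]->R => DDRRR (positions: [(0, 0), (0, -1), (0, -2), (1, -2), (2, -2), (3, -2)])
Fold: move[3]->D => DDRDR (positions: [(0, 0), (0, -1), (0, -2), (1, -2), (1, -3), (2, -3)])
Fold: move[1]->R => DRRDR (positions: [(0, 0), (0, -1), (1, -1), (2, -1), (2, -2), (3, -2)])

Answer: (0,0) (0,-1) (1,-1) (2,-1) (2,-2) (3,-2)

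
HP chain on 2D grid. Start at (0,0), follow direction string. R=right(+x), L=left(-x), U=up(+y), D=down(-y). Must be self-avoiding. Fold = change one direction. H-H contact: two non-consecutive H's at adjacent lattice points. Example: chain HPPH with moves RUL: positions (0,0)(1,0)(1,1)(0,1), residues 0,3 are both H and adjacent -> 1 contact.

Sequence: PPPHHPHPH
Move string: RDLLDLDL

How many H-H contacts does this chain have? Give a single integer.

Answer: 0

Derivation:
Positions: [(0, 0), (1, 0), (1, -1), (0, -1), (-1, -1), (-1, -2), (-2, -2), (-2, -3), (-3, -3)]
No H-H contacts found.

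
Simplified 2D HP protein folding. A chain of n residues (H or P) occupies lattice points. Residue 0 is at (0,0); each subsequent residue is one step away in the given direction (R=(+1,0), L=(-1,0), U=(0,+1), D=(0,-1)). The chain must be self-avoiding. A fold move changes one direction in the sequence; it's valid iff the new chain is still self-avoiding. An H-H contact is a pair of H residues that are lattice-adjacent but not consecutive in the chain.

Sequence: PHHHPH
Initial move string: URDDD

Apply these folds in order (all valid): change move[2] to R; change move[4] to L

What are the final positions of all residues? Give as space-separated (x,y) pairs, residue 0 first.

Answer: (0,0) (0,1) (1,1) (2,1) (2,0) (1,0)

Derivation:
Initial moves: URDDD
Fold: move[2]->R => URRDD (positions: [(0, 0), (0, 1), (1, 1), (2, 1), (2, 0), (2, -1)])
Fold: move[4]->L => URRDL (positions: [(0, 0), (0, 1), (1, 1), (2, 1), (2, 0), (1, 0)])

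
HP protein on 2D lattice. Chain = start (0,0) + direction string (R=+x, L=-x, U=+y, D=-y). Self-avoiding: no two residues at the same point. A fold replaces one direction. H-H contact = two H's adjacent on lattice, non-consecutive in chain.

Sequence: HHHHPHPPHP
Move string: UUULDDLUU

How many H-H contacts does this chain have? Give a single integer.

Answer: 2

Derivation:
Positions: [(0, 0), (0, 1), (0, 2), (0, 3), (-1, 3), (-1, 2), (-1, 1), (-2, 1), (-2, 2), (-2, 3)]
H-H contact: residue 2 @(0,2) - residue 5 @(-1, 2)
H-H contact: residue 5 @(-1,2) - residue 8 @(-2, 2)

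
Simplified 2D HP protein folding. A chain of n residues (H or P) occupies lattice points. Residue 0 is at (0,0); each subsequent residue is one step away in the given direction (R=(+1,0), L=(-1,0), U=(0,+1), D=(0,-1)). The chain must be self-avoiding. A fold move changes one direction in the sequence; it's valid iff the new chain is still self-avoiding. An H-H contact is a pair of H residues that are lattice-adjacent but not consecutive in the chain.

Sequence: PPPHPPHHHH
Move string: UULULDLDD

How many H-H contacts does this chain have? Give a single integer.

Positions: [(0, 0), (0, 1), (0, 2), (-1, 2), (-1, 3), (-2, 3), (-2, 2), (-3, 2), (-3, 1), (-3, 0)]
H-H contact: residue 3 @(-1,2) - residue 6 @(-2, 2)

Answer: 1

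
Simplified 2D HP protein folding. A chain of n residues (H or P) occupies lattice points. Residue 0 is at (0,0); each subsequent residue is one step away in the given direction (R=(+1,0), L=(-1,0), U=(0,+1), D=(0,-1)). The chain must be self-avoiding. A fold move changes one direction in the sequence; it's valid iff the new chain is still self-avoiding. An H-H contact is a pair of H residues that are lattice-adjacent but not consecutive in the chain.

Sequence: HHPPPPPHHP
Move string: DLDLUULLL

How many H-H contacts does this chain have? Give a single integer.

Positions: [(0, 0), (0, -1), (-1, -1), (-1, -2), (-2, -2), (-2, -1), (-2, 0), (-3, 0), (-4, 0), (-5, 0)]
No H-H contacts found.

Answer: 0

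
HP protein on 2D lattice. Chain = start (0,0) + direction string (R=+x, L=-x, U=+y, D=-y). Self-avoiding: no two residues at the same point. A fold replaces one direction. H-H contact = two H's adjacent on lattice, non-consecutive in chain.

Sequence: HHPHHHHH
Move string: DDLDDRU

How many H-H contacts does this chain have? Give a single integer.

Answer: 1

Derivation:
Positions: [(0, 0), (0, -1), (0, -2), (-1, -2), (-1, -3), (-1, -4), (0, -4), (0, -3)]
H-H contact: residue 4 @(-1,-3) - residue 7 @(0, -3)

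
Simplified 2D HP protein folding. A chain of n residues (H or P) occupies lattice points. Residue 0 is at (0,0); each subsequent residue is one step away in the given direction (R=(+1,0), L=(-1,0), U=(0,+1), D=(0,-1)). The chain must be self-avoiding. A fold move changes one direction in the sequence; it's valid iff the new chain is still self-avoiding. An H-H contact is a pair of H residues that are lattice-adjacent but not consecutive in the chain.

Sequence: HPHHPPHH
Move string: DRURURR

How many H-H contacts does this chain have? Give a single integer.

Answer: 1

Derivation:
Positions: [(0, 0), (0, -1), (1, -1), (1, 0), (2, 0), (2, 1), (3, 1), (4, 1)]
H-H contact: residue 0 @(0,0) - residue 3 @(1, 0)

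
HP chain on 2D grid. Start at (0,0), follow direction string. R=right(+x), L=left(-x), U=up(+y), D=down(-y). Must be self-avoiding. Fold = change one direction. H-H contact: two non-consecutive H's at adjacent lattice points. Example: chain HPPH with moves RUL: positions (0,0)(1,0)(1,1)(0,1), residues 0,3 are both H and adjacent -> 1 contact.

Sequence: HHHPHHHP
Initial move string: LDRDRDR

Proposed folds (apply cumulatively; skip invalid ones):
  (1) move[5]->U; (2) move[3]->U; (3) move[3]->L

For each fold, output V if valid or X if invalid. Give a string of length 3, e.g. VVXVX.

Initial: LDRDRDR -> [(0, 0), (-1, 0), (-1, -1), (0, -1), (0, -2), (1, -2), (1, -3), (2, -3)]
Fold 1: move[5]->U => LDRDRUR VALID
Fold 2: move[3]->U => LDRURUR INVALID (collision), skipped
Fold 3: move[3]->L => LDRLRUR INVALID (collision), skipped

Answer: VXX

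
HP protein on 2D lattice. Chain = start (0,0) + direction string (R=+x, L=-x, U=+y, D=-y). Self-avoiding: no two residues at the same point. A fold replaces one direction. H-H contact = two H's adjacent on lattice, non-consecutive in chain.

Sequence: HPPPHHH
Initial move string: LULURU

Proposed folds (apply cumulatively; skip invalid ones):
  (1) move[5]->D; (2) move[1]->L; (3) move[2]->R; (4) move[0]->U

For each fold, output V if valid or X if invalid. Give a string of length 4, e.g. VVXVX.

Answer: XVXV

Derivation:
Initial: LULURU -> [(0, 0), (-1, 0), (-1, 1), (-2, 1), (-2, 2), (-1, 2), (-1, 3)]
Fold 1: move[5]->D => LULURD INVALID (collision), skipped
Fold 2: move[1]->L => LLLURU VALID
Fold 3: move[2]->R => LLRURU INVALID (collision), skipped
Fold 4: move[0]->U => ULLURU VALID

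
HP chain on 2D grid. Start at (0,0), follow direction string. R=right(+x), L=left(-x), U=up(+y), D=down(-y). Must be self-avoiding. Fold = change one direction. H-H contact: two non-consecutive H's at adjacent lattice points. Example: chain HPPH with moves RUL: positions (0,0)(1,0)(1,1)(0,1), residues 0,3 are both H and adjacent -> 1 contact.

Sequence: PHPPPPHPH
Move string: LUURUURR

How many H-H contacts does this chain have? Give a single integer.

Positions: [(0, 0), (-1, 0), (-1, 1), (-1, 2), (0, 2), (0, 3), (0, 4), (1, 4), (2, 4)]
No H-H contacts found.

Answer: 0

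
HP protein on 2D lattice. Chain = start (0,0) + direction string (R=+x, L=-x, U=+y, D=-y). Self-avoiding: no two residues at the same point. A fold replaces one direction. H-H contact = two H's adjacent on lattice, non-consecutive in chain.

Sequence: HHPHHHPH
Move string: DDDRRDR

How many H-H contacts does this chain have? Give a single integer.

Positions: [(0, 0), (0, -1), (0, -2), (0, -3), (1, -3), (2, -3), (2, -4), (3, -4)]
No H-H contacts found.

Answer: 0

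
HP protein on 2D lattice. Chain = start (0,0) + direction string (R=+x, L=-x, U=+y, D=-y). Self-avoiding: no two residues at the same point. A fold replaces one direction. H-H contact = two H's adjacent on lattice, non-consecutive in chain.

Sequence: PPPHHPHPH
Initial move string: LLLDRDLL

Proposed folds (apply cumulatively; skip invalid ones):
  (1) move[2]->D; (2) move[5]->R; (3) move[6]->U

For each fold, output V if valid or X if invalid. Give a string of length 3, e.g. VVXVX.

Answer: VXX

Derivation:
Initial: LLLDRDLL -> [(0, 0), (-1, 0), (-2, 0), (-3, 0), (-3, -1), (-2, -1), (-2, -2), (-3, -2), (-4, -2)]
Fold 1: move[2]->D => LLDDRDLL VALID
Fold 2: move[5]->R => LLDDRRLL INVALID (collision), skipped
Fold 3: move[6]->U => LLDDRDUL INVALID (collision), skipped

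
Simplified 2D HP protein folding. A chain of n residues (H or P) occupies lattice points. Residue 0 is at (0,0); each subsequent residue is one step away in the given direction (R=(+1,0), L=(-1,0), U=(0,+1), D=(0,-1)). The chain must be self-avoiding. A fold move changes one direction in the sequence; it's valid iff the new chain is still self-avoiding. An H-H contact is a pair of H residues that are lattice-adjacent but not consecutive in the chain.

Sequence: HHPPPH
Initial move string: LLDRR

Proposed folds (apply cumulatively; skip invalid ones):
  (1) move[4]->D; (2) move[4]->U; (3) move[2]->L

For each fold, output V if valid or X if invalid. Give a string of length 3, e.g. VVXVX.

Initial: LLDRR -> [(0, 0), (-1, 0), (-2, 0), (-2, -1), (-1, -1), (0, -1)]
Fold 1: move[4]->D => LLDRD VALID
Fold 2: move[4]->U => LLDRU INVALID (collision), skipped
Fold 3: move[2]->L => LLLRD INVALID (collision), skipped

Answer: VXX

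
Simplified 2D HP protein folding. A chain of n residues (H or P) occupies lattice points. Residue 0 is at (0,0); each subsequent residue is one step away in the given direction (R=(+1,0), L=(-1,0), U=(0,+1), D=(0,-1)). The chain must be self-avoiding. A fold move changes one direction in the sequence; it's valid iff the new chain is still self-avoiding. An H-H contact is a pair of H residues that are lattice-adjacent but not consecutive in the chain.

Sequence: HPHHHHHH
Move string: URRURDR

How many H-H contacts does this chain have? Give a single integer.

Answer: 1

Derivation:
Positions: [(0, 0), (0, 1), (1, 1), (2, 1), (2, 2), (3, 2), (3, 1), (4, 1)]
H-H contact: residue 3 @(2,1) - residue 6 @(3, 1)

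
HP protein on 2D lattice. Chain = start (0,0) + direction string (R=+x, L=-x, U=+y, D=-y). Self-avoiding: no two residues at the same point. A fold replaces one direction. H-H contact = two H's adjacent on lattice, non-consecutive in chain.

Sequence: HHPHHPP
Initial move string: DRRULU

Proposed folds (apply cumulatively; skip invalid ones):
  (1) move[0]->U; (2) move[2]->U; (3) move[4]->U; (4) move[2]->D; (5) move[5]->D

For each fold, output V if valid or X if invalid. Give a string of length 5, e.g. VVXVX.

Answer: VVVXX

Derivation:
Initial: DRRULU -> [(0, 0), (0, -1), (1, -1), (2, -1), (2, 0), (1, 0), (1, 1)]
Fold 1: move[0]->U => URRULU VALID
Fold 2: move[2]->U => URUULU VALID
Fold 3: move[4]->U => URUUUU VALID
Fold 4: move[2]->D => URDUUU INVALID (collision), skipped
Fold 5: move[5]->D => URUUUD INVALID (collision), skipped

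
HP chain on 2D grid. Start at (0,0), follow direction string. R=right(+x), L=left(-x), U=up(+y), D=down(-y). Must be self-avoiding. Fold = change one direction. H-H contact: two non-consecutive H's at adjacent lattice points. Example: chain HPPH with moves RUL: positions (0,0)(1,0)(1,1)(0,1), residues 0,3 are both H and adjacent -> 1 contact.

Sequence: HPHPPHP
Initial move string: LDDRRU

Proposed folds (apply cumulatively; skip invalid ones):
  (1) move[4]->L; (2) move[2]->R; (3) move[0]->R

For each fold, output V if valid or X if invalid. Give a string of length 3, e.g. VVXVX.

Answer: XVV

Derivation:
Initial: LDDRRU -> [(0, 0), (-1, 0), (-1, -1), (-1, -2), (0, -2), (1, -2), (1, -1)]
Fold 1: move[4]->L => LDDRLU INVALID (collision), skipped
Fold 2: move[2]->R => LDRRRU VALID
Fold 3: move[0]->R => RDRRRU VALID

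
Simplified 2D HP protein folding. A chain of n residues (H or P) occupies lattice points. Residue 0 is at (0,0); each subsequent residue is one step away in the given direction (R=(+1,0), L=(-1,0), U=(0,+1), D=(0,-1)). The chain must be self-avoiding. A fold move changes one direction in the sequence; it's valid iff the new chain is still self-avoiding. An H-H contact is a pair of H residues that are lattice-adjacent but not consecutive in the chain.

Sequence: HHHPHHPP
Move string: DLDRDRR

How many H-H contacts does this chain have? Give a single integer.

Answer: 1

Derivation:
Positions: [(0, 0), (0, -1), (-1, -1), (-1, -2), (0, -2), (0, -3), (1, -3), (2, -3)]
H-H contact: residue 1 @(0,-1) - residue 4 @(0, -2)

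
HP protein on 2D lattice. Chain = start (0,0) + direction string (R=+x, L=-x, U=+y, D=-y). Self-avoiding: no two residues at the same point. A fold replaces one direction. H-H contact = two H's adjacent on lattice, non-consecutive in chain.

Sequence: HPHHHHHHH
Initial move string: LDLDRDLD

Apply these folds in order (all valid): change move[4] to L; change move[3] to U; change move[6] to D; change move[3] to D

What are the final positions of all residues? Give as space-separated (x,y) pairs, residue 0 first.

Initial moves: LDLDRDLD
Fold: move[4]->L => LDLDLDLD (positions: [(0, 0), (-1, 0), (-1, -1), (-2, -1), (-2, -2), (-3, -2), (-3, -3), (-4, -3), (-4, -4)])
Fold: move[3]->U => LDLULDLD (positions: [(0, 0), (-1, 0), (-1, -1), (-2, -1), (-2, 0), (-3, 0), (-3, -1), (-4, -1), (-4, -2)])
Fold: move[6]->D => LDLULDDD (positions: [(0, 0), (-1, 0), (-1, -1), (-2, -1), (-2, 0), (-3, 0), (-3, -1), (-3, -2), (-3, -3)])
Fold: move[3]->D => LDLDLDDD (positions: [(0, 0), (-1, 0), (-1, -1), (-2, -1), (-2, -2), (-3, -2), (-3, -3), (-3, -4), (-3, -5)])

Answer: (0,0) (-1,0) (-1,-1) (-2,-1) (-2,-2) (-3,-2) (-3,-3) (-3,-4) (-3,-5)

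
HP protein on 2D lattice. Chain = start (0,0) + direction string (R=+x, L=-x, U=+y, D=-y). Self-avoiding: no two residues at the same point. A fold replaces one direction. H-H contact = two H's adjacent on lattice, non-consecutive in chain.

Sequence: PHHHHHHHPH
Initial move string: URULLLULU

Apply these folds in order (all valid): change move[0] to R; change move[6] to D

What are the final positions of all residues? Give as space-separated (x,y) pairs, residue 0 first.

Initial moves: URULLLULU
Fold: move[0]->R => RRULLLULU (positions: [(0, 0), (1, 0), (2, 0), (2, 1), (1, 1), (0, 1), (-1, 1), (-1, 2), (-2, 2), (-2, 3)])
Fold: move[6]->D => RRULLLDLU (positions: [(0, 0), (1, 0), (2, 0), (2, 1), (1, 1), (0, 1), (-1, 1), (-1, 0), (-2, 0), (-2, 1)])

Answer: (0,0) (1,0) (2,0) (2,1) (1,1) (0,1) (-1,1) (-1,0) (-2,0) (-2,1)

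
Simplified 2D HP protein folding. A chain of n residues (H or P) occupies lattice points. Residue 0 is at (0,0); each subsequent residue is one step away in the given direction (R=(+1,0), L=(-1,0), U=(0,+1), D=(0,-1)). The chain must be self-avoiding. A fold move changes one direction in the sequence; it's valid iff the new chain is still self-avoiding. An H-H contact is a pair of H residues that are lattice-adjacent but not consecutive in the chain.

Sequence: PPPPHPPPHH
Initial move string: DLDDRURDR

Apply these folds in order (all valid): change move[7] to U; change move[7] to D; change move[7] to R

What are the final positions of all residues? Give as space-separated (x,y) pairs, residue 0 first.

Answer: (0,0) (0,-1) (-1,-1) (-1,-2) (-1,-3) (0,-3) (0,-2) (1,-2) (2,-2) (3,-2)

Derivation:
Initial moves: DLDDRURDR
Fold: move[7]->U => DLDDRURUR (positions: [(0, 0), (0, -1), (-1, -1), (-1, -2), (-1, -3), (0, -3), (0, -2), (1, -2), (1, -1), (2, -1)])
Fold: move[7]->D => DLDDRURDR (positions: [(0, 0), (0, -1), (-1, -1), (-1, -2), (-1, -3), (0, -3), (0, -2), (1, -2), (1, -3), (2, -3)])
Fold: move[7]->R => DLDDRURRR (positions: [(0, 0), (0, -1), (-1, -1), (-1, -2), (-1, -3), (0, -3), (0, -2), (1, -2), (2, -2), (3, -2)])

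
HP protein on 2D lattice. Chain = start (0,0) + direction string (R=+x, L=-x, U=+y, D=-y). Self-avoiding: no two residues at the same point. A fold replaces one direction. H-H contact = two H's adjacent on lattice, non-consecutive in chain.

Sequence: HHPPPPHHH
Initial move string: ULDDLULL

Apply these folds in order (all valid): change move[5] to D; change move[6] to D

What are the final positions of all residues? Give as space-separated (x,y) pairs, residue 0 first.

Answer: (0,0) (0,1) (-1,1) (-1,0) (-1,-1) (-2,-1) (-2,-2) (-2,-3) (-3,-3)

Derivation:
Initial moves: ULDDLULL
Fold: move[5]->D => ULDDLDLL (positions: [(0, 0), (0, 1), (-1, 1), (-1, 0), (-1, -1), (-2, -1), (-2, -2), (-3, -2), (-4, -2)])
Fold: move[6]->D => ULDDLDDL (positions: [(0, 0), (0, 1), (-1, 1), (-1, 0), (-1, -1), (-2, -1), (-2, -2), (-2, -3), (-3, -3)])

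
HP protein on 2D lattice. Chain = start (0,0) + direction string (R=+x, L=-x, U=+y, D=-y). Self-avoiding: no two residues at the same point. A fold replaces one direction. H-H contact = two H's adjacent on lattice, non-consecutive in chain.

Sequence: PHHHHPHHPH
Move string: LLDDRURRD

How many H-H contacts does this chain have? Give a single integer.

Positions: [(0, 0), (-1, 0), (-2, 0), (-2, -1), (-2, -2), (-1, -2), (-1, -1), (0, -1), (1, -1), (1, -2)]
H-H contact: residue 1 @(-1,0) - residue 6 @(-1, -1)
H-H contact: residue 3 @(-2,-1) - residue 6 @(-1, -1)

Answer: 2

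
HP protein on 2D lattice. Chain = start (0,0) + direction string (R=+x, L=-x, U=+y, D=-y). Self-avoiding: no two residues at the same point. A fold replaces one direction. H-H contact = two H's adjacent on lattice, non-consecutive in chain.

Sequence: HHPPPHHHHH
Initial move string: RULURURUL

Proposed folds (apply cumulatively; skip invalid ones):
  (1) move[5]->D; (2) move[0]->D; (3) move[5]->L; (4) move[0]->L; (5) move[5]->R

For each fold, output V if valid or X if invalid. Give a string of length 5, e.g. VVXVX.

Initial: RULURURUL -> [(0, 0), (1, 0), (1, 1), (0, 1), (0, 2), (1, 2), (1, 3), (2, 3), (2, 4), (1, 4)]
Fold 1: move[5]->D => RULURDRUL INVALID (collision), skipped
Fold 2: move[0]->D => DULURURUL INVALID (collision), skipped
Fold 3: move[5]->L => RULURLRUL INVALID (collision), skipped
Fold 4: move[0]->L => LULURURUL VALID
Fold 5: move[5]->R => LULURRRUL VALID

Answer: XXXVV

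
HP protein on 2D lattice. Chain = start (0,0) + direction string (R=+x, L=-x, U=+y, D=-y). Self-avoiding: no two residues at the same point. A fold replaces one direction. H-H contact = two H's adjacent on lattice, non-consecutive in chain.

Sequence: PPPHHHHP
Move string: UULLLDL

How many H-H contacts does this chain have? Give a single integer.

Positions: [(0, 0), (0, 1), (0, 2), (-1, 2), (-2, 2), (-3, 2), (-3, 1), (-4, 1)]
No H-H contacts found.

Answer: 0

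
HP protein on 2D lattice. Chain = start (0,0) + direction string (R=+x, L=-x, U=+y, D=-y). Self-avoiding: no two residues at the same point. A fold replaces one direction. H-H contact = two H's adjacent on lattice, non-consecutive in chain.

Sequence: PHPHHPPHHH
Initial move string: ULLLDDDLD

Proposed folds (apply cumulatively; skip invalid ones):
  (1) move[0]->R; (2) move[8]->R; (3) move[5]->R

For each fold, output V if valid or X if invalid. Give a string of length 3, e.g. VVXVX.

Initial: ULLLDDDLD -> [(0, 0), (0, 1), (-1, 1), (-2, 1), (-3, 1), (-3, 0), (-3, -1), (-3, -2), (-4, -2), (-4, -3)]
Fold 1: move[0]->R => RLLLDDDLD INVALID (collision), skipped
Fold 2: move[8]->R => ULLLDDDLR INVALID (collision), skipped
Fold 3: move[5]->R => ULLLDRDLD VALID

Answer: XXV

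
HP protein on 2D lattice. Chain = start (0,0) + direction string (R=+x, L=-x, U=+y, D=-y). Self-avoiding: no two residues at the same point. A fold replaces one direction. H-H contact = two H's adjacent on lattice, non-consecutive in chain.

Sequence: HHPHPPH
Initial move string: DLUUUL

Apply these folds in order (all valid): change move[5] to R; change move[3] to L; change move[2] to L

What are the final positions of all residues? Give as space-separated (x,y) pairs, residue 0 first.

Answer: (0,0) (0,-1) (-1,-1) (-2,-1) (-3,-1) (-3,0) (-2,0)

Derivation:
Initial moves: DLUUUL
Fold: move[5]->R => DLUUUR (positions: [(0, 0), (0, -1), (-1, -1), (-1, 0), (-1, 1), (-1, 2), (0, 2)])
Fold: move[3]->L => DLULUR (positions: [(0, 0), (0, -1), (-1, -1), (-1, 0), (-2, 0), (-2, 1), (-1, 1)])
Fold: move[2]->L => DLLLUR (positions: [(0, 0), (0, -1), (-1, -1), (-2, -1), (-3, -1), (-3, 0), (-2, 0)])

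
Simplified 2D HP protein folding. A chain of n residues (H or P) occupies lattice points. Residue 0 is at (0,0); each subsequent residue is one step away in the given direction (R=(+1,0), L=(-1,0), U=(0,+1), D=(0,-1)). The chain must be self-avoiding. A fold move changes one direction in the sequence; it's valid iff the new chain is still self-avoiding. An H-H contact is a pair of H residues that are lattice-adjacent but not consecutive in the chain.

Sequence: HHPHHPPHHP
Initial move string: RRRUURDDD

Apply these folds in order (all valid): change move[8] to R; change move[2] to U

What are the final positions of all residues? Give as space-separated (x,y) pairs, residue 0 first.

Initial moves: RRRUURDDD
Fold: move[8]->R => RRRUURDDR (positions: [(0, 0), (1, 0), (2, 0), (3, 0), (3, 1), (3, 2), (4, 2), (4, 1), (4, 0), (5, 0)])
Fold: move[2]->U => RRUUURDDR (positions: [(0, 0), (1, 0), (2, 0), (2, 1), (2, 2), (2, 3), (3, 3), (3, 2), (3, 1), (4, 1)])

Answer: (0,0) (1,0) (2,0) (2,1) (2,2) (2,3) (3,3) (3,2) (3,1) (4,1)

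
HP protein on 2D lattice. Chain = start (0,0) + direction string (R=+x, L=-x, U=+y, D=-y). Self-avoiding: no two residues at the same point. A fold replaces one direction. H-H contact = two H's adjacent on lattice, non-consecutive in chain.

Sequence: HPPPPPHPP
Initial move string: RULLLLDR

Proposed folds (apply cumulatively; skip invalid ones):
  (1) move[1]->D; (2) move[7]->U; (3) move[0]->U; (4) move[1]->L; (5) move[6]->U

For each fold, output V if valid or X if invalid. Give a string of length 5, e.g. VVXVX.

Answer: VXXXV

Derivation:
Initial: RULLLLDR -> [(0, 0), (1, 0), (1, 1), (0, 1), (-1, 1), (-2, 1), (-3, 1), (-3, 0), (-2, 0)]
Fold 1: move[1]->D => RDLLLLDR VALID
Fold 2: move[7]->U => RDLLLLDU INVALID (collision), skipped
Fold 3: move[0]->U => UDLLLLDR INVALID (collision), skipped
Fold 4: move[1]->L => RLLLLLDR INVALID (collision), skipped
Fold 5: move[6]->U => RDLLLLUR VALID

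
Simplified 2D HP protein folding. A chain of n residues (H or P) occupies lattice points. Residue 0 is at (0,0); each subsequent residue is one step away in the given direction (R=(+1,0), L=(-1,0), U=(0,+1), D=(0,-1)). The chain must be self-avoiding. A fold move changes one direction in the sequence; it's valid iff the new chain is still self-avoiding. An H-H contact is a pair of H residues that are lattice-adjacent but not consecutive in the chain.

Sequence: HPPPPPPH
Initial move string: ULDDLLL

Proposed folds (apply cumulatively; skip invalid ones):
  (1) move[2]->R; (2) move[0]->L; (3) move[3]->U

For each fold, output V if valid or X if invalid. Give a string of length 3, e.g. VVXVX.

Answer: XVX

Derivation:
Initial: ULDDLLL -> [(0, 0), (0, 1), (-1, 1), (-1, 0), (-1, -1), (-2, -1), (-3, -1), (-4, -1)]
Fold 1: move[2]->R => ULRDLLL INVALID (collision), skipped
Fold 2: move[0]->L => LLDDLLL VALID
Fold 3: move[3]->U => LLDULLL INVALID (collision), skipped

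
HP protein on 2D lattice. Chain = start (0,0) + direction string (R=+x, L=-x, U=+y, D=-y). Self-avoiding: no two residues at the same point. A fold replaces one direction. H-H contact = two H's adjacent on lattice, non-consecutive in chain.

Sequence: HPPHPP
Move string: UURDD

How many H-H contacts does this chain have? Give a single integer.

Answer: 0

Derivation:
Positions: [(0, 0), (0, 1), (0, 2), (1, 2), (1, 1), (1, 0)]
No H-H contacts found.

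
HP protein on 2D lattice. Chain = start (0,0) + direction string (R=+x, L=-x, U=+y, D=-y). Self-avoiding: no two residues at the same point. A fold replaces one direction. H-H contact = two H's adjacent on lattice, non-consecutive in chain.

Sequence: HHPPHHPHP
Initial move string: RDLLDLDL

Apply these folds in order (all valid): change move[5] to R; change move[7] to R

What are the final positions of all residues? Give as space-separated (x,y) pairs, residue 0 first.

Answer: (0,0) (1,0) (1,-1) (0,-1) (-1,-1) (-1,-2) (0,-2) (0,-3) (1,-3)

Derivation:
Initial moves: RDLLDLDL
Fold: move[5]->R => RDLLDRDL (positions: [(0, 0), (1, 0), (1, -1), (0, -1), (-1, -1), (-1, -2), (0, -2), (0, -3), (-1, -3)])
Fold: move[7]->R => RDLLDRDR (positions: [(0, 0), (1, 0), (1, -1), (0, -1), (-1, -1), (-1, -2), (0, -2), (0, -3), (1, -3)])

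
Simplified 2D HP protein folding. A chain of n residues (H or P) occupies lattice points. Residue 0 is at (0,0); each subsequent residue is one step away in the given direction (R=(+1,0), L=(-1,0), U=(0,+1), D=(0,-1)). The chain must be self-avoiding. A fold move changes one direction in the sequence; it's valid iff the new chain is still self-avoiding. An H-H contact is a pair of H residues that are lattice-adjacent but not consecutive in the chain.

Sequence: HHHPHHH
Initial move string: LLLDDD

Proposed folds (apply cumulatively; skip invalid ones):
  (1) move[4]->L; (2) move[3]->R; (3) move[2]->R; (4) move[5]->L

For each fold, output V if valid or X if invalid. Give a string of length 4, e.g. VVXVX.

Answer: VXXV

Derivation:
Initial: LLLDDD -> [(0, 0), (-1, 0), (-2, 0), (-3, 0), (-3, -1), (-3, -2), (-3, -3)]
Fold 1: move[4]->L => LLLDLD VALID
Fold 2: move[3]->R => LLLRLD INVALID (collision), skipped
Fold 3: move[2]->R => LLRDLD INVALID (collision), skipped
Fold 4: move[5]->L => LLLDLL VALID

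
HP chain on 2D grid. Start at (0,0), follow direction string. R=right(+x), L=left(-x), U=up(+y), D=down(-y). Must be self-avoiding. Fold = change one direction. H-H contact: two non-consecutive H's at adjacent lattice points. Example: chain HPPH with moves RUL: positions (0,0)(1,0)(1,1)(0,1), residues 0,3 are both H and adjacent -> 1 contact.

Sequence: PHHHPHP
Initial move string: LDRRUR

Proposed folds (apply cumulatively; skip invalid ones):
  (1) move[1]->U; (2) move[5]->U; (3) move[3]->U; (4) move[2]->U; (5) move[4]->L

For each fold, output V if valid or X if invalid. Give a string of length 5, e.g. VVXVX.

Answer: VVVVV

Derivation:
Initial: LDRRUR -> [(0, 0), (-1, 0), (-1, -1), (0, -1), (1, -1), (1, 0), (2, 0)]
Fold 1: move[1]->U => LURRUR VALID
Fold 2: move[5]->U => LURRUU VALID
Fold 3: move[3]->U => LURUUU VALID
Fold 4: move[2]->U => LUUUUU VALID
Fold 5: move[4]->L => LUUULU VALID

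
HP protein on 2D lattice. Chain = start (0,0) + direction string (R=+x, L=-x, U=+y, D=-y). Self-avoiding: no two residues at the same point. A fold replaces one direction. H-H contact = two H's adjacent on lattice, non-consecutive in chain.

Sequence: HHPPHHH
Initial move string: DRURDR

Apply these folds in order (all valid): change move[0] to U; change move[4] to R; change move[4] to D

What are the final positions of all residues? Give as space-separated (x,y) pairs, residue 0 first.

Initial moves: DRURDR
Fold: move[0]->U => URURDR (positions: [(0, 0), (0, 1), (1, 1), (1, 2), (2, 2), (2, 1), (3, 1)])
Fold: move[4]->R => URURRR (positions: [(0, 0), (0, 1), (1, 1), (1, 2), (2, 2), (3, 2), (4, 2)])
Fold: move[4]->D => URURDR (positions: [(0, 0), (0, 1), (1, 1), (1, 2), (2, 2), (2, 1), (3, 1)])

Answer: (0,0) (0,1) (1,1) (1,2) (2,2) (2,1) (3,1)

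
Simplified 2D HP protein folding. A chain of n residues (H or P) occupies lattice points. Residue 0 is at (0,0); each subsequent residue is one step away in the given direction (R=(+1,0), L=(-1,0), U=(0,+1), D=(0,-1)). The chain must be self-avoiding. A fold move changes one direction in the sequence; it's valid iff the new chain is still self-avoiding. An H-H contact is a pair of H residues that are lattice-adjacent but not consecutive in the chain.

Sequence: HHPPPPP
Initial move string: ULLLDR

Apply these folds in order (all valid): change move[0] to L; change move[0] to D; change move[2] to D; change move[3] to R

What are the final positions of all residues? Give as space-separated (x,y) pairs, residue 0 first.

Initial moves: ULLLDR
Fold: move[0]->L => LLLLDR (positions: [(0, 0), (-1, 0), (-2, 0), (-3, 0), (-4, 0), (-4, -1), (-3, -1)])
Fold: move[0]->D => DLLLDR (positions: [(0, 0), (0, -1), (-1, -1), (-2, -1), (-3, -1), (-3, -2), (-2, -2)])
Fold: move[2]->D => DLDLDR (positions: [(0, 0), (0, -1), (-1, -1), (-1, -2), (-2, -2), (-2, -3), (-1, -3)])
Fold: move[3]->R => DLDRDR (positions: [(0, 0), (0, -1), (-1, -1), (-1, -2), (0, -2), (0, -3), (1, -3)])

Answer: (0,0) (0,-1) (-1,-1) (-1,-2) (0,-2) (0,-3) (1,-3)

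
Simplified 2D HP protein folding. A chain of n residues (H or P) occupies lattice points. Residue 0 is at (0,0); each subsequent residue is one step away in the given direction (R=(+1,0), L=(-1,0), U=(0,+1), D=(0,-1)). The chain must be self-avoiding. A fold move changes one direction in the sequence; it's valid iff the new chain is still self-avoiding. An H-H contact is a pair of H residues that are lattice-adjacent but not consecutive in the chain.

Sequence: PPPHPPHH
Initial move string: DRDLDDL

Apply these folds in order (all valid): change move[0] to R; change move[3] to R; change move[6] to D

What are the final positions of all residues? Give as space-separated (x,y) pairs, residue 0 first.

Initial moves: DRDLDDL
Fold: move[0]->R => RRDLDDL (positions: [(0, 0), (1, 0), (2, 0), (2, -1), (1, -1), (1, -2), (1, -3), (0, -3)])
Fold: move[3]->R => RRDRDDL (positions: [(0, 0), (1, 0), (2, 0), (2, -1), (3, -1), (3, -2), (3, -3), (2, -3)])
Fold: move[6]->D => RRDRDDD (positions: [(0, 0), (1, 0), (2, 0), (2, -1), (3, -1), (3, -2), (3, -3), (3, -4)])

Answer: (0,0) (1,0) (2,0) (2,-1) (3,-1) (3,-2) (3,-3) (3,-4)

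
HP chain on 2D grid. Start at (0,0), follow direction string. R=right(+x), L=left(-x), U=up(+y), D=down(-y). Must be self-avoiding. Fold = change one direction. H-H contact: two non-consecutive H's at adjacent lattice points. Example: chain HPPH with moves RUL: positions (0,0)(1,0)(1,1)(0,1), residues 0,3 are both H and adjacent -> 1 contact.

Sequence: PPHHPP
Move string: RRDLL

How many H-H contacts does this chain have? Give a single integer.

Positions: [(0, 0), (1, 0), (2, 0), (2, -1), (1, -1), (0, -1)]
No H-H contacts found.

Answer: 0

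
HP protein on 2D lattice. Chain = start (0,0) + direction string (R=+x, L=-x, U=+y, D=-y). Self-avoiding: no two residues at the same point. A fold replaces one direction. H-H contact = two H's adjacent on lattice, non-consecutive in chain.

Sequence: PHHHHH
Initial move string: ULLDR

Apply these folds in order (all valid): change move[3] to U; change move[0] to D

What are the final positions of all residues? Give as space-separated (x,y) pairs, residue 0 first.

Initial moves: ULLDR
Fold: move[3]->U => ULLUR (positions: [(0, 0), (0, 1), (-1, 1), (-2, 1), (-2, 2), (-1, 2)])
Fold: move[0]->D => DLLUR (positions: [(0, 0), (0, -1), (-1, -1), (-2, -1), (-2, 0), (-1, 0)])

Answer: (0,0) (0,-1) (-1,-1) (-2,-1) (-2,0) (-1,0)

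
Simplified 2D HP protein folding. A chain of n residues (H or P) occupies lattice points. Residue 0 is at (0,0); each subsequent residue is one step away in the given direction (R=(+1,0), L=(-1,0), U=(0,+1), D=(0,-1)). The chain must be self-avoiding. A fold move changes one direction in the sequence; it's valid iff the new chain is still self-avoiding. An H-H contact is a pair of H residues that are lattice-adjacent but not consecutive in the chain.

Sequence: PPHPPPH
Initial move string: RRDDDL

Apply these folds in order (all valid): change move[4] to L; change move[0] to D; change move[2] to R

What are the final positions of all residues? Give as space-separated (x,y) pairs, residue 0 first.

Initial moves: RRDDDL
Fold: move[4]->L => RRDDLL (positions: [(0, 0), (1, 0), (2, 0), (2, -1), (2, -2), (1, -2), (0, -2)])
Fold: move[0]->D => DRDDLL (positions: [(0, 0), (0, -1), (1, -1), (1, -2), (1, -3), (0, -3), (-1, -3)])
Fold: move[2]->R => DRRDLL (positions: [(0, 0), (0, -1), (1, -1), (2, -1), (2, -2), (1, -2), (0, -2)])

Answer: (0,0) (0,-1) (1,-1) (2,-1) (2,-2) (1,-2) (0,-2)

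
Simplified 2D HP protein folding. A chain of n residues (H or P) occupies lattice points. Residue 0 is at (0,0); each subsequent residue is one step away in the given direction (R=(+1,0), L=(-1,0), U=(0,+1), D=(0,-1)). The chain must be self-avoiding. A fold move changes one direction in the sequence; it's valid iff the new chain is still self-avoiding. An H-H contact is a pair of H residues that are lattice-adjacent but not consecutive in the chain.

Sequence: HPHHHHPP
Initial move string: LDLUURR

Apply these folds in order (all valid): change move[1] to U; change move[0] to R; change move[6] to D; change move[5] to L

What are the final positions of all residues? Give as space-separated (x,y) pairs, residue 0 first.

Answer: (0,0) (1,0) (1,1) (0,1) (0,2) (0,3) (-1,3) (-1,2)

Derivation:
Initial moves: LDLUURR
Fold: move[1]->U => LULUURR (positions: [(0, 0), (-1, 0), (-1, 1), (-2, 1), (-2, 2), (-2, 3), (-1, 3), (0, 3)])
Fold: move[0]->R => RULUURR (positions: [(0, 0), (1, 0), (1, 1), (0, 1), (0, 2), (0, 3), (1, 3), (2, 3)])
Fold: move[6]->D => RULUURD (positions: [(0, 0), (1, 0), (1, 1), (0, 1), (0, 2), (0, 3), (1, 3), (1, 2)])
Fold: move[5]->L => RULUULD (positions: [(0, 0), (1, 0), (1, 1), (0, 1), (0, 2), (0, 3), (-1, 3), (-1, 2)])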